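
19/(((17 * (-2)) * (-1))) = 19/34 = 0.56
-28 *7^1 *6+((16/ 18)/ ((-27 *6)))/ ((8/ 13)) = -1714621/ 1458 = -1176.01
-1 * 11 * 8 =-88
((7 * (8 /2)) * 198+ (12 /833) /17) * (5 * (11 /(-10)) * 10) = -4317972780 /14161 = -304920.05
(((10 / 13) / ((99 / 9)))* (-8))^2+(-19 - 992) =-20667539 / 20449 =-1010.69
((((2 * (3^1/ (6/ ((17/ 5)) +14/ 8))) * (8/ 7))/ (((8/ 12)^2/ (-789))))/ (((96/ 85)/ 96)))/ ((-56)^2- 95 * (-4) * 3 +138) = -246262680/ 3692311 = -66.70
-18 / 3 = -6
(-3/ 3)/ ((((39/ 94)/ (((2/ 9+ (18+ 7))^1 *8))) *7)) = -170704/ 2457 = -69.48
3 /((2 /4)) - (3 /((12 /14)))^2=-6.25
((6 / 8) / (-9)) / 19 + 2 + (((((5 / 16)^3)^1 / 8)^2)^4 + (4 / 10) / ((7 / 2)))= 5595052941257657138139261134811944703403 / 2651809851590907166443095085259287429120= 2.11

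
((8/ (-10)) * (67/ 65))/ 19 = -268/ 6175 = -0.04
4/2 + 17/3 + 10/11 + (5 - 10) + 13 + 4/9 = 1685/99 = 17.02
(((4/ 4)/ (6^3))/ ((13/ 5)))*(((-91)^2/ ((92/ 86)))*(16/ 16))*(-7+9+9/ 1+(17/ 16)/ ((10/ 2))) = 356083/ 2304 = 154.55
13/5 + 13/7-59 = -1909/35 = -54.54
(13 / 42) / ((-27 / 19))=-247 / 1134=-0.22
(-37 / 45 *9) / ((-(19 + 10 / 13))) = 481 / 1285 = 0.37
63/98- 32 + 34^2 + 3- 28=15395/14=1099.64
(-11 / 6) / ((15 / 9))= -1.10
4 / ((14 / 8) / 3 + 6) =48 / 79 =0.61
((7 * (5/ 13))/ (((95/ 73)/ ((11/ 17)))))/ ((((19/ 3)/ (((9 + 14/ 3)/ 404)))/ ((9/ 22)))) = 188559/ 64463048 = 0.00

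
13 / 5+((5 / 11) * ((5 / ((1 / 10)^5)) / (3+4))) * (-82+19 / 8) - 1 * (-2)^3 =-142186917 / 55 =-2585216.67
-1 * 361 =-361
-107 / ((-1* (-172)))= -107 / 172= -0.62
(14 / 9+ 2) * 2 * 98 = 6272 / 9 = 696.89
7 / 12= 0.58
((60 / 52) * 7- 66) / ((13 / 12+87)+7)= -9036 / 14833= -0.61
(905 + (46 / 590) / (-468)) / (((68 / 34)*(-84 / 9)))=-124944277 / 2577120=-48.48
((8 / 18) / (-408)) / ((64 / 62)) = -31 / 29376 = -0.00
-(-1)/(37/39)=39/37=1.05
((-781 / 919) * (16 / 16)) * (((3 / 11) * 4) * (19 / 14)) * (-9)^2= -655614 / 6433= -101.91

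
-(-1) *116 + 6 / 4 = 235 / 2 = 117.50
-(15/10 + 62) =-127/2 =-63.50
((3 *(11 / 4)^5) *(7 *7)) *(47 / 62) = 1112701359 / 63488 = 17526.17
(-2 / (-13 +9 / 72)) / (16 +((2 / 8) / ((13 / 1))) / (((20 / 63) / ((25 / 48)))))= 53248 / 5495359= 0.01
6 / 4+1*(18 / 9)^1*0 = 3 / 2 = 1.50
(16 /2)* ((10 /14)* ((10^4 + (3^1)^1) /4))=14290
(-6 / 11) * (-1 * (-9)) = -54 / 11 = -4.91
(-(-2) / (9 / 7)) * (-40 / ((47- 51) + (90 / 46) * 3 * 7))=-12880 / 7677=-1.68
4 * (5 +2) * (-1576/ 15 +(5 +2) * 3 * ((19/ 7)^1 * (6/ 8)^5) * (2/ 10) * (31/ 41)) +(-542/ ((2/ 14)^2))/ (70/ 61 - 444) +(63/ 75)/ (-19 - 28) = -1411579022065751/ 499737388800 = -2824.64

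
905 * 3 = 2715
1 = 1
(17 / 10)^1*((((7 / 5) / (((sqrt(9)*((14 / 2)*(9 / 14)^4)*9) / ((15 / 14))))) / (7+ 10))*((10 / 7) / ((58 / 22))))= 4312 / 1712421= 0.00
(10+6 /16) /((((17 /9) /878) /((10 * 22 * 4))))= 72145260 /17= 4243838.82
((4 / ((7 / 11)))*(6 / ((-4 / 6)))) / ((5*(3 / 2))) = -264 / 35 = -7.54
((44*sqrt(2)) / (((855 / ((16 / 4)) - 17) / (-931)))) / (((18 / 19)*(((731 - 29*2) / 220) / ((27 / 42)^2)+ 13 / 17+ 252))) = -1.19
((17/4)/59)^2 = 0.01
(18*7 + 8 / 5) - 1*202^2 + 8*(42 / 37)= -7523454 / 185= -40667.32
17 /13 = 1.31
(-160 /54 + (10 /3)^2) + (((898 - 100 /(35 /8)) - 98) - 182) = 114022 /189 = 603.29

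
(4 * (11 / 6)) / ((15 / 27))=66 / 5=13.20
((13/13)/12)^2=1/144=0.01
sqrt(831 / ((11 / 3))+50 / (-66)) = sqrt(245982) / 33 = 15.03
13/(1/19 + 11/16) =3952/225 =17.56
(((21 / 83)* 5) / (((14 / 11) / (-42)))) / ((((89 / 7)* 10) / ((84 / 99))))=-2058 / 7387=-0.28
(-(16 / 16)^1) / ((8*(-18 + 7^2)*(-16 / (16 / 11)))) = 1 / 2728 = 0.00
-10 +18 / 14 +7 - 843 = -5913 / 7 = -844.71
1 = 1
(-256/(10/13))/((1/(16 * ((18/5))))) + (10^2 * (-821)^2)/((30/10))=1683664804/75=22448864.05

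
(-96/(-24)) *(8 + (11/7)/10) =1142/35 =32.63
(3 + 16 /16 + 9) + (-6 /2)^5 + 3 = -227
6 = 6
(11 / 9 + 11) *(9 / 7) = 110 / 7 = 15.71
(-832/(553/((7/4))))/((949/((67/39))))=-1072/224913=-0.00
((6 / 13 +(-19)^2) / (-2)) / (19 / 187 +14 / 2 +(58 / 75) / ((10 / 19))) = -329517375 / 15626962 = -21.09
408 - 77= 331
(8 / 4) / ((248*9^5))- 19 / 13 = -139119431 / 95186988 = -1.46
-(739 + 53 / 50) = -37003 / 50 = -740.06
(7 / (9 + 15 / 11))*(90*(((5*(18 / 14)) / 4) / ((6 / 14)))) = 17325 / 76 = 227.96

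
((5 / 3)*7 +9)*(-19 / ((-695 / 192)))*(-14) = -1055488 / 695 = -1518.69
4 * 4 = 16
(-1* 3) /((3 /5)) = -5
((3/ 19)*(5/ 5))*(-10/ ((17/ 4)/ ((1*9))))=-1080/ 323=-3.34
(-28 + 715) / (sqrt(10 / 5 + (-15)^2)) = 687* sqrt(227) / 227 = 45.60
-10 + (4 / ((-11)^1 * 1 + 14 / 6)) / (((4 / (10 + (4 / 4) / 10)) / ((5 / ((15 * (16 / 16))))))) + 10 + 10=2499 / 260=9.61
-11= -11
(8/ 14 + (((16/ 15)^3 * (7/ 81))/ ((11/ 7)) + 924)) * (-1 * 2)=-38927035856/ 21049875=-1849.28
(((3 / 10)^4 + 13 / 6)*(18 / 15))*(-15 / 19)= -2.06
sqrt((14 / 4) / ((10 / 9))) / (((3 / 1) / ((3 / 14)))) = 3 * sqrt(35) / 140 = 0.13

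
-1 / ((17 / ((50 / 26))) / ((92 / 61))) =-2300 / 13481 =-0.17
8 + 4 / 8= 17 / 2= 8.50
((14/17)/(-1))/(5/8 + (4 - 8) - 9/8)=0.18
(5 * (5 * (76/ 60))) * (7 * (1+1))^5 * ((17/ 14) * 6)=124083680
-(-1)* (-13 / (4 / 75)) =-243.75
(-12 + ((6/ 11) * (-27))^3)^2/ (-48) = -379407421875/ 1771561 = -214165.60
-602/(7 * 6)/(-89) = 43/267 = 0.16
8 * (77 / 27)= 22.81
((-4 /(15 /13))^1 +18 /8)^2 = 5329 /3600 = 1.48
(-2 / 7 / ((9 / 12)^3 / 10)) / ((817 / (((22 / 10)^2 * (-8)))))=247808 / 772065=0.32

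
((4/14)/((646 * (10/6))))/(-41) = -0.00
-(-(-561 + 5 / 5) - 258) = -302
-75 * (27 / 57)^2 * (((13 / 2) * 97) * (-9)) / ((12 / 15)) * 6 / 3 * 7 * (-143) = -345070600875 / 1444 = -238968560.16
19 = 19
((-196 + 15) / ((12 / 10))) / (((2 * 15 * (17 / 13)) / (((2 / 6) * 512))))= -301184 / 459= -656.17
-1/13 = -0.08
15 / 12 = 5 / 4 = 1.25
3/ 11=0.27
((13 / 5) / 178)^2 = 169 / 792100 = 0.00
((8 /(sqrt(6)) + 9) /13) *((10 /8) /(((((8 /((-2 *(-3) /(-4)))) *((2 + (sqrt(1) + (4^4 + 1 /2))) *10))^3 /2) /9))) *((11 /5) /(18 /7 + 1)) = -6237 /1723144217600000 -231 *sqrt(6) /430786054400000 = -0.00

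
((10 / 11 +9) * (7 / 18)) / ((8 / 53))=40439 / 1584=25.53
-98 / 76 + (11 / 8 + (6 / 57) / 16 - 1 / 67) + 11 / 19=3341 / 5092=0.66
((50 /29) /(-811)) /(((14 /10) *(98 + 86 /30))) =-0.00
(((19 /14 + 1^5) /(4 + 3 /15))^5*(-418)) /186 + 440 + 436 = 736301008302649 /840646341024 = 875.87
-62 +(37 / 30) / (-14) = -26077 / 420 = -62.09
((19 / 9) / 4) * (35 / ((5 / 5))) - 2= 593 / 36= 16.47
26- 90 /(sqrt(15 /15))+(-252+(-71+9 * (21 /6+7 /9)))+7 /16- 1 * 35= -6129 /16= -383.06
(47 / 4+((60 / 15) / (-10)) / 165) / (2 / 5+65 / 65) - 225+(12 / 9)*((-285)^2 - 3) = 499326787 / 4620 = 108079.39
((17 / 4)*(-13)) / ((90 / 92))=-5083 / 90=-56.48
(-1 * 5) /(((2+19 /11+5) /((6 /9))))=-55 /144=-0.38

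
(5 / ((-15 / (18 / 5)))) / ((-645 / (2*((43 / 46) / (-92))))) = -1 / 26450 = -0.00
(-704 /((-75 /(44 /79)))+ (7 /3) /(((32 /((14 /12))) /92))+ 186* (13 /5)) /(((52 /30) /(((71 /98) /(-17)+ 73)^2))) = 298108481759884031 /195462583680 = 1525143.46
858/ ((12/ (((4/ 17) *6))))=1716/ 17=100.94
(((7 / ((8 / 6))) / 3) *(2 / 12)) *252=147 / 2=73.50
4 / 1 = 4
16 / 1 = 16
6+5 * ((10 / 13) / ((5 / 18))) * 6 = 1158 / 13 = 89.08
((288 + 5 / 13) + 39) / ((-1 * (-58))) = 2128 / 377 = 5.64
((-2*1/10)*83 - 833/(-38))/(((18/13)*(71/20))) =4381/4047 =1.08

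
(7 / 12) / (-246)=-7 / 2952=-0.00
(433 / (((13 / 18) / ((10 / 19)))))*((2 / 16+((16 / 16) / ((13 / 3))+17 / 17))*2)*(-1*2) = -5494770 / 3211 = -1711.23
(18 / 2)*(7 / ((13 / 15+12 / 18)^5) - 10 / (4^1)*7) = -1931766795 / 12872686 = -150.07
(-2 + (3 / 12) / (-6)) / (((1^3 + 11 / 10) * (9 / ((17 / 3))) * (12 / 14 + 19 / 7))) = -833 / 4860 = -0.17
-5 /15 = -1 /3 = -0.33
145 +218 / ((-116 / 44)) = 1807 / 29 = 62.31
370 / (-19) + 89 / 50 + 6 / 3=-14909 / 950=-15.69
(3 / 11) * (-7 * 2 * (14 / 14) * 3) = -126 / 11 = -11.45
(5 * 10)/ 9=50/ 9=5.56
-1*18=-18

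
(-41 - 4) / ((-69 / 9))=135 / 23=5.87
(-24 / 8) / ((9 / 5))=-1.67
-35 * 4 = -140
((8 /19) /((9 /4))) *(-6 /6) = -32 /171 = -0.19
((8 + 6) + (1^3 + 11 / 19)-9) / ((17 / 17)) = 125 / 19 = 6.58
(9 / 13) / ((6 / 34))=51 / 13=3.92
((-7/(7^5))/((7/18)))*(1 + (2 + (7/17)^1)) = -1044/285719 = -0.00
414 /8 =207 /4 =51.75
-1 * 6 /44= -3 /22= -0.14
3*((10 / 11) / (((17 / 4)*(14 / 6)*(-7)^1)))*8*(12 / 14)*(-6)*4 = 414720 / 64141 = 6.47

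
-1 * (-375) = 375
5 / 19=0.26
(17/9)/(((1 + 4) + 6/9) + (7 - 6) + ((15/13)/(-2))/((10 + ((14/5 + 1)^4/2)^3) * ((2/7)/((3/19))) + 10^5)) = 3249004671042520013/11467074848136054090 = 0.28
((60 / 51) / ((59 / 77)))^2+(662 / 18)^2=110411451649 / 81486729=1354.96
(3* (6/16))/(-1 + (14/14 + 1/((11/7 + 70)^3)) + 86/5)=5658817545/86517046408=0.07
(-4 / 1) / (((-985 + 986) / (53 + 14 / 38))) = -4056 / 19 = -213.47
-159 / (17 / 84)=-785.65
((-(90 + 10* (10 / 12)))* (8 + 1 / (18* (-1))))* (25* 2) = -1054625 / 27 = -39060.19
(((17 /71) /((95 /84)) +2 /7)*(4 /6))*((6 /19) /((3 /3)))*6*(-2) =-1127328 /897085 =-1.26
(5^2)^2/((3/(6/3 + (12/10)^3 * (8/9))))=2210/3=736.67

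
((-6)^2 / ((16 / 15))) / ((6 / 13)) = 585 / 8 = 73.12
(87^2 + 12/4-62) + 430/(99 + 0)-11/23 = 17109071/2277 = 7513.87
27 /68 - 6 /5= -273 /340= -0.80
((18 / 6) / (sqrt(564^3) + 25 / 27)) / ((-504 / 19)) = 4275 / 7324076387656 - 650997*sqrt(141) / 915509548457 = -0.00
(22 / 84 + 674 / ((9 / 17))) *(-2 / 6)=-160445 / 378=-424.46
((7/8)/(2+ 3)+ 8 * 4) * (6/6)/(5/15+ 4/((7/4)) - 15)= -2079/800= -2.60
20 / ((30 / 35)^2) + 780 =7265 / 9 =807.22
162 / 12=27 / 2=13.50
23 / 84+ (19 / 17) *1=1.39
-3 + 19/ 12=-17/ 12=-1.42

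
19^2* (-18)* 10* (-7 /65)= 90972 /13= 6997.85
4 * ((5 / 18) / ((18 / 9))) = 5 / 9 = 0.56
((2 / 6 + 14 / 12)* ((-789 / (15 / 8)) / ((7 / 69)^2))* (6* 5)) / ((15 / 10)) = -60102864 / 49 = -1226589.06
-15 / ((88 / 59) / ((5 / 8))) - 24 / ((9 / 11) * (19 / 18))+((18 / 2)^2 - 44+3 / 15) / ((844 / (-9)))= -34.47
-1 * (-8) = 8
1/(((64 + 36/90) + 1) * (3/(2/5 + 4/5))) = 2/327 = 0.01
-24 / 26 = -12 / 13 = -0.92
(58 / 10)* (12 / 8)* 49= 426.30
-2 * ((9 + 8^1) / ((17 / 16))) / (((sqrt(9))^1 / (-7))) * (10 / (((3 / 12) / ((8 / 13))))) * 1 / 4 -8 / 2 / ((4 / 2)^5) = 143321 / 312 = 459.36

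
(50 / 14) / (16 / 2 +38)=25 / 322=0.08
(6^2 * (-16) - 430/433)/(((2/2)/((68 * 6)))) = -101933904/433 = -235413.17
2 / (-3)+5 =13 / 3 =4.33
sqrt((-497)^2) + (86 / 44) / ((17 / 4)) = 93025 / 187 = 497.46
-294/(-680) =147/340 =0.43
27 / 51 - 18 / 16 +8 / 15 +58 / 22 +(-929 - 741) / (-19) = 38572297 / 426360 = 90.47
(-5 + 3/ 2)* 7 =-49/ 2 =-24.50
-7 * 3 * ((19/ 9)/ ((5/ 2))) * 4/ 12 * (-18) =532/ 5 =106.40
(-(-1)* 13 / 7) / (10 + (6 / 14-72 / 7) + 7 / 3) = 3 / 4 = 0.75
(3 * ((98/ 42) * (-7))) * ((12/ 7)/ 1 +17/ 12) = -1841/ 12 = -153.42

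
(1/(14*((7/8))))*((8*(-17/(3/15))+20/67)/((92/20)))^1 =-39600/3283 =-12.06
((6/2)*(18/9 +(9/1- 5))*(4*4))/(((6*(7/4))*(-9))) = -64/21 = -3.05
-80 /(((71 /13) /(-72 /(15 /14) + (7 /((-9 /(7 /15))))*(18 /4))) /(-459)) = -32858280 /71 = -462792.68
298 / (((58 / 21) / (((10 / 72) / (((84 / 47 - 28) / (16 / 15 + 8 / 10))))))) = -49021 / 45936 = -1.07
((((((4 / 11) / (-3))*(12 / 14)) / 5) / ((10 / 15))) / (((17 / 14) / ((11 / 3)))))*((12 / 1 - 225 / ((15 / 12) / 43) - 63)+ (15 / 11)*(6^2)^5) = -426779736 / 55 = -7759631.56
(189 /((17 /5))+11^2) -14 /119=3000 /17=176.47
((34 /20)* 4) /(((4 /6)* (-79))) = -51 /395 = -0.13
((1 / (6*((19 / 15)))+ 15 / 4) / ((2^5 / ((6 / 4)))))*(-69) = -61065 / 4864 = -12.55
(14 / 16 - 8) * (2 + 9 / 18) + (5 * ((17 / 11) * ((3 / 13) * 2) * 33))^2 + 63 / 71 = 2656013037 / 191984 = 13834.55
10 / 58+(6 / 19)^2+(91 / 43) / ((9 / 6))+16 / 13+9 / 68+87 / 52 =1408492430 / 298460721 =4.72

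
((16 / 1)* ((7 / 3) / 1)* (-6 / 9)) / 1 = -224 / 9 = -24.89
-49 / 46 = -1.07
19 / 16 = 1.19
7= 7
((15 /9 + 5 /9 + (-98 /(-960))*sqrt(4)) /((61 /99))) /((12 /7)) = 134519 /58560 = 2.30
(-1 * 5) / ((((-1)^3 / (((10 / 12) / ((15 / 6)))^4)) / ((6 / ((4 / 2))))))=5 / 27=0.19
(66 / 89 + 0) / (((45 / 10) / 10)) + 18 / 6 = 1241 / 267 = 4.65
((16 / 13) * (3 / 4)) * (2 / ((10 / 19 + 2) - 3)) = -152 / 39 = -3.90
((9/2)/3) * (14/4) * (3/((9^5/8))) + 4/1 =26258/6561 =4.00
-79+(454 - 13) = 362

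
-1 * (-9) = 9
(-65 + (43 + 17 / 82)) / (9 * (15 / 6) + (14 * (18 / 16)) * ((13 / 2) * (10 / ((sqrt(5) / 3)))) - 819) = -325234 * sqrt(5) / 30421467 - 421732 / 30421467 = -0.04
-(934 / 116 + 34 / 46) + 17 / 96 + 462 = 453.39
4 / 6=2 / 3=0.67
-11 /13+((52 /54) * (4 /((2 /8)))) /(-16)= -635 /351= -1.81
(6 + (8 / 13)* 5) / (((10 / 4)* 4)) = 59 / 65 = 0.91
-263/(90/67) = -17621/90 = -195.79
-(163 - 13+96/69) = -3482/23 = -151.39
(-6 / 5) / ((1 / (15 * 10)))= -180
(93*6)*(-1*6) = -3348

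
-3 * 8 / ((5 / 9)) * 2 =-432 / 5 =-86.40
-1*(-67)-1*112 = -45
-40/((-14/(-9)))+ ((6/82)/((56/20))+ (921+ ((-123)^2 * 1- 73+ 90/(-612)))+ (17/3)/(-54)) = 12607685803/790398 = 15951.06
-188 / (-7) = 188 / 7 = 26.86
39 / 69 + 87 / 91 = 3184 / 2093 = 1.52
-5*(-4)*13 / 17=260 / 17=15.29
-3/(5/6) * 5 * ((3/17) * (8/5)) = -432/85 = -5.08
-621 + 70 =-551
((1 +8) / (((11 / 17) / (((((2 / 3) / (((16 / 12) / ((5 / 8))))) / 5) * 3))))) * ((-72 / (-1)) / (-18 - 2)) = -9.39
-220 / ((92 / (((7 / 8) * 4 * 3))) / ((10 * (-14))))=80850 / 23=3515.22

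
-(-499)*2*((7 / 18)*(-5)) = -17465 / 9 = -1940.56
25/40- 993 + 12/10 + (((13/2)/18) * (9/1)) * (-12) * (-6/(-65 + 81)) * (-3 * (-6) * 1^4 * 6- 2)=22363/40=559.08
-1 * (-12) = 12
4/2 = 2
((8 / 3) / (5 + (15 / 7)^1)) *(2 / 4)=14 / 75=0.19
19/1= 19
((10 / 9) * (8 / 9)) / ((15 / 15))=80 / 81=0.99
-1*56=-56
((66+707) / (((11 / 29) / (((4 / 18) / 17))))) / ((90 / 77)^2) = 12082763 / 619650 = 19.50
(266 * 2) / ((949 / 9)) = 4788 / 949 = 5.05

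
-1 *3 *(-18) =54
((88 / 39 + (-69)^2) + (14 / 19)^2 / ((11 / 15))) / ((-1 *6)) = -737795417 / 929214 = -794.00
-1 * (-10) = 10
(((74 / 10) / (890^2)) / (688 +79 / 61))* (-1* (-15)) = 6771 / 33305428700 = 0.00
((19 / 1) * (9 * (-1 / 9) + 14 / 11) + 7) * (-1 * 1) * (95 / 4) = -6365 / 22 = -289.32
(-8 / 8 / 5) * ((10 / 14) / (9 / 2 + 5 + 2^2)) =-2 / 189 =-0.01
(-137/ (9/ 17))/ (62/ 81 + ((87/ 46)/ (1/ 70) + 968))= -482103/ 2051455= -0.24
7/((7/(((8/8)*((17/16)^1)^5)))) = 1419857/1048576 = 1.35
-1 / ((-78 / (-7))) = -7 / 78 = -0.09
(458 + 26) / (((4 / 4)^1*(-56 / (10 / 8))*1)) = -605 / 56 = -10.80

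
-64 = -64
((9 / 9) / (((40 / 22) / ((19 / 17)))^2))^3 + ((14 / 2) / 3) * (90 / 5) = 64965130119990241 / 1544804416000000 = 42.05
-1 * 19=-19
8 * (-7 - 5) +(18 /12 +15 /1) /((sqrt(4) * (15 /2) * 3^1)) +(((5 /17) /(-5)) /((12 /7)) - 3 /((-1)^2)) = -33547 /340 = -98.67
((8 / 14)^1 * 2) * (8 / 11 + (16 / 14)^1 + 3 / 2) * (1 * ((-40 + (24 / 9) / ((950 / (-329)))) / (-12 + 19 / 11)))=40354672 / 2630075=15.34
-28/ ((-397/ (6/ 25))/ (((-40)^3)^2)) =27525120000/ 397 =69332795.97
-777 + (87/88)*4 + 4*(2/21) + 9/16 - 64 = -3090233/3696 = -836.10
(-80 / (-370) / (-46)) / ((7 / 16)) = -64 / 5957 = -0.01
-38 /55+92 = 5022 /55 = 91.31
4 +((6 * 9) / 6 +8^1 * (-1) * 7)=-43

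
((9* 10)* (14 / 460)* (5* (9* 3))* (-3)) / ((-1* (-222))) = -8505 / 1702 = -5.00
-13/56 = -0.23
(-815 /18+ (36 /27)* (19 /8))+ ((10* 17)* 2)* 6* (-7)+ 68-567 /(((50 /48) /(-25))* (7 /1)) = -110791 /9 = -12310.11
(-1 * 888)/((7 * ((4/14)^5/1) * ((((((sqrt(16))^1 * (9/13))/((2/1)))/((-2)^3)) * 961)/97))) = 112023457/2883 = 38856.56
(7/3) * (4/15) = 28/45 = 0.62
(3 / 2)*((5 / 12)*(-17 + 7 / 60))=-10.55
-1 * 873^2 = -762129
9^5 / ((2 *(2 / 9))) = 531441 / 4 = 132860.25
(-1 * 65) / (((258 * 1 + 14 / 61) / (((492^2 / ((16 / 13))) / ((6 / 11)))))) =-259941435 / 2864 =-90761.67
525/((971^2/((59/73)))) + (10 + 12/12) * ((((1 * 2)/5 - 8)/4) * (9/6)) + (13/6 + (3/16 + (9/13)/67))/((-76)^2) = -2605214824612639997/83103229472190720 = -31.35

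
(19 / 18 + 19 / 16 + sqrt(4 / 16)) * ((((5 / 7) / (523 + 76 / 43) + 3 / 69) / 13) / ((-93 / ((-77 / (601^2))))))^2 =39145299875 / 228293906332804676779075609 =0.00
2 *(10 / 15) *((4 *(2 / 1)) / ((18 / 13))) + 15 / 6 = 551 / 54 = 10.20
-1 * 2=-2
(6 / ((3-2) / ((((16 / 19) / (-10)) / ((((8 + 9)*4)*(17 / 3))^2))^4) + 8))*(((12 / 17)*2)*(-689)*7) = -569586654 / 134758472711611616805388632787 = -0.00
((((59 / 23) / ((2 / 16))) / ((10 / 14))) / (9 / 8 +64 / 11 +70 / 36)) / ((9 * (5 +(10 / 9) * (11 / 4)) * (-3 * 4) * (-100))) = 109032 / 2934383125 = 0.00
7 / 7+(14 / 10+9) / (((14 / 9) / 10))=475 / 7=67.86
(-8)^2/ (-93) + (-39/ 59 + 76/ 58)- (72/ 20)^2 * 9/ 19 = -466938643/ 75583425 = -6.18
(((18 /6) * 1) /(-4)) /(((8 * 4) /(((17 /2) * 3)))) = -153 /256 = -0.60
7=7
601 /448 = 1.34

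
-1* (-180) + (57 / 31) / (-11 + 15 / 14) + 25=882547 / 4309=204.81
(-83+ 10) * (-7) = 511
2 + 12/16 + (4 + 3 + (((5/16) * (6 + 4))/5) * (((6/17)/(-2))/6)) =2647/272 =9.73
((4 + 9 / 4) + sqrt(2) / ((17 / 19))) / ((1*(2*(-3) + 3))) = -2.61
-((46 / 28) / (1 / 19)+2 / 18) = -3947 / 126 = -31.33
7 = 7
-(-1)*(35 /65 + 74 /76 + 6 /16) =1.89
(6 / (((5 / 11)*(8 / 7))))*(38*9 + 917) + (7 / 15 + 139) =176171 / 12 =14680.92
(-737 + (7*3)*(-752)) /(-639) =16529 /639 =25.87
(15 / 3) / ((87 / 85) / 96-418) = -13600 / 1136931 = -0.01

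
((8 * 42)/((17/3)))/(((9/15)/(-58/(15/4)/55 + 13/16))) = 49091/935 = 52.50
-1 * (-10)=10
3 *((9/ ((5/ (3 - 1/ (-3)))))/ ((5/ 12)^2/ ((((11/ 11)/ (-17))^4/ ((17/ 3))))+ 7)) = 7776/ 35499449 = 0.00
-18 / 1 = -18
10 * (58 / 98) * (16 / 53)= 4640 / 2597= 1.79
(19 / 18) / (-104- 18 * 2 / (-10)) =-95 / 9036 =-0.01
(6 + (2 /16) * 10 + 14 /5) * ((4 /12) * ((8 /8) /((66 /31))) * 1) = 2077 /1320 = 1.57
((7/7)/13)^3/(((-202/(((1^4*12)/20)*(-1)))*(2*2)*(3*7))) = 1/62131160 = 0.00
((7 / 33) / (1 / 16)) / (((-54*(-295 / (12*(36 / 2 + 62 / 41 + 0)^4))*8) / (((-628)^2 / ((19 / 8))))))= 7236977950720000000 / 940800390057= 7692362.83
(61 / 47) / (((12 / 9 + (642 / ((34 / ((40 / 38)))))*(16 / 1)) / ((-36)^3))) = -189.61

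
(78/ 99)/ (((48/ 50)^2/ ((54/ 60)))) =1625/ 2112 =0.77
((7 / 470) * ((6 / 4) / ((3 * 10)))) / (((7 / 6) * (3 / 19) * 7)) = 19 / 32900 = 0.00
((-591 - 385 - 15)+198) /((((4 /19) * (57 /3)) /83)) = -65819 /4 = -16454.75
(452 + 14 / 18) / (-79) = -4075 / 711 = -5.73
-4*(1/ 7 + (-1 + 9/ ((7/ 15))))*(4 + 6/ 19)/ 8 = -39.77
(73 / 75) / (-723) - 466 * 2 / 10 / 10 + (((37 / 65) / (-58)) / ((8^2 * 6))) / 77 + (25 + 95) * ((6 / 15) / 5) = 22457736577 / 80593793280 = 0.28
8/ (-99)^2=8/ 9801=0.00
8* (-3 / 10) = -12 / 5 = -2.40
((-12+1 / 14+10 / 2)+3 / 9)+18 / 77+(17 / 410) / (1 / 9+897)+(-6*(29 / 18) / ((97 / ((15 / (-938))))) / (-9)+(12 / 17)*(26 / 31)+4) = -1263975419349473 / 714282982611660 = -1.77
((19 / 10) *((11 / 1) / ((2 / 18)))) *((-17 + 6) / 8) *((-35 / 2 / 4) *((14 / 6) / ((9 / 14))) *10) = 3942785 / 96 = 41070.68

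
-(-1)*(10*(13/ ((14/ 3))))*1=195/ 7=27.86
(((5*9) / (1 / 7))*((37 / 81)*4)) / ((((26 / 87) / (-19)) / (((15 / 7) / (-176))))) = 509675 / 1144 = 445.52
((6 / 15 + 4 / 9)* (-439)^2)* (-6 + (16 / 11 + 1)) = -95204174 / 165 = -576994.99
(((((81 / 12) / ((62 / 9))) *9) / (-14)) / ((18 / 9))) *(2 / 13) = -2187 / 45136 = -0.05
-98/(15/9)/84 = -0.70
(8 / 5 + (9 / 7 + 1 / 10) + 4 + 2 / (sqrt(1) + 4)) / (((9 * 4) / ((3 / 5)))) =0.12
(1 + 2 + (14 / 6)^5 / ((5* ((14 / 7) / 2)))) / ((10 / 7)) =71582 / 6075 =11.78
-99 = -99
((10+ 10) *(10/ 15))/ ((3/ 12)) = 160/ 3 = 53.33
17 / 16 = 1.06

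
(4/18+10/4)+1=67/18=3.72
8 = 8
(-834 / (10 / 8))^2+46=11130046 / 25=445201.84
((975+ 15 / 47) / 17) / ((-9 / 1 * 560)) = -191 / 16779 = -0.01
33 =33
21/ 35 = 3/ 5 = 0.60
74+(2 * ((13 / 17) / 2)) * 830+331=17675 / 17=1039.71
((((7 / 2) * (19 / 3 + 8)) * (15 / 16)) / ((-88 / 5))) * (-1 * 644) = 1211525 / 704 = 1720.92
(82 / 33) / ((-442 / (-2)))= 82 / 7293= 0.01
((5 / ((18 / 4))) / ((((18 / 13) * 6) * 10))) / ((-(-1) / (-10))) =-65 / 486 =-0.13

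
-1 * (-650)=650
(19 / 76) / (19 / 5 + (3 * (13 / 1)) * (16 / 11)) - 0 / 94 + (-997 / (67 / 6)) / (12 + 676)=-9640129 / 76726792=-0.13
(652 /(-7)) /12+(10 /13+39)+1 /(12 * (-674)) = 7852519 /245336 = 32.01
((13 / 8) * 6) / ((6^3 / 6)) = 13 / 48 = 0.27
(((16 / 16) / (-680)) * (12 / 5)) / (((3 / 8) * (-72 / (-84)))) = -14 / 1275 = -0.01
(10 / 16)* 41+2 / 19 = 3911 / 152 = 25.73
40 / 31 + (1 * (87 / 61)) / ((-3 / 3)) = -257 / 1891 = -0.14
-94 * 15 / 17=-1410 / 17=-82.94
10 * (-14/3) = -140/3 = -46.67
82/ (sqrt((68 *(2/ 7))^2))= 4.22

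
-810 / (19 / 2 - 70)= 1620 / 121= 13.39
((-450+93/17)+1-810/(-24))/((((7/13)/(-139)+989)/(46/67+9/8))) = -48891845405/65136803968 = -0.75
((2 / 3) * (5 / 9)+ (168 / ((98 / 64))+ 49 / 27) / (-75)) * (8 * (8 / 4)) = -253264 / 14175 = -17.87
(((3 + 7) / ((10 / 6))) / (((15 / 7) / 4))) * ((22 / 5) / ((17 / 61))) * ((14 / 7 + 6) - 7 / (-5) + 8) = 6538224 / 2125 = 3076.81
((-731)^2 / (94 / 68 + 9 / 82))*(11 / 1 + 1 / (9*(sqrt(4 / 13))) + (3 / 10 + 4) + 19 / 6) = 372449617*sqrt(13) / 18720 + 103168543909 / 15600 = 6685103.57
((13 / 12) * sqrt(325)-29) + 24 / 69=-659 / 23 + 65 * sqrt(13) / 12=-9.12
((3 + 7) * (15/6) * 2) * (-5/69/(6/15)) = -9.06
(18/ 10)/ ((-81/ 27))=-0.60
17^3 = 4913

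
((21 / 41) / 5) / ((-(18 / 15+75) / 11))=-77 / 5207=-0.01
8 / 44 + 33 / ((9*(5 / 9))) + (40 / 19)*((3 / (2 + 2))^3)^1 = 64121 / 8360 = 7.67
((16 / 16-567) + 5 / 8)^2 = 20457529 / 64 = 319648.89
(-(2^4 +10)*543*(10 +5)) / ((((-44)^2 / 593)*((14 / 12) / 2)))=-188369415 / 1694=-111198.00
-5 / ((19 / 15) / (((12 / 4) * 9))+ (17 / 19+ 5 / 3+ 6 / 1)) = -38475 / 66241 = -0.58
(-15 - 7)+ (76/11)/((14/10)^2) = -9958/539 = -18.47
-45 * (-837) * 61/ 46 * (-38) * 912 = -39812206320/ 23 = -1730965492.17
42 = 42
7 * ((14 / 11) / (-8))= -49 / 44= -1.11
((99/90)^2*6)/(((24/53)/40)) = 641.30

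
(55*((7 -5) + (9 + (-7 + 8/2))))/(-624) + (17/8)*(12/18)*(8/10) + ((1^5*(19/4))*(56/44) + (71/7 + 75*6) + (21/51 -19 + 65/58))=449.15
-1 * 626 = -626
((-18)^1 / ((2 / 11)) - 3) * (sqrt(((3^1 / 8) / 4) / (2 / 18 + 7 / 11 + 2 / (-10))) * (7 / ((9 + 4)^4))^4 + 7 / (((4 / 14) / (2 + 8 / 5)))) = -44982 / 5 - 367353 * sqrt(89430) / 721311604354566947644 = -8996.40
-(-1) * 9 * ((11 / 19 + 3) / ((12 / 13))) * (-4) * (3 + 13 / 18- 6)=18122 / 57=317.93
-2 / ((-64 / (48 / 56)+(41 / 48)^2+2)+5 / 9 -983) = 1536 / 809765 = 0.00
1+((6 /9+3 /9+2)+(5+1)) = 10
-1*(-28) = 28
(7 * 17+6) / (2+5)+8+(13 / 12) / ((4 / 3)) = 26.67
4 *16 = 64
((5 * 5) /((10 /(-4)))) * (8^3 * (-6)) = 30720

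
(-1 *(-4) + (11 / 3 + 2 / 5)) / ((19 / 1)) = 121 / 285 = 0.42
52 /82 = 26 /41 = 0.63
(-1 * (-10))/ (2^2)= 5/ 2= 2.50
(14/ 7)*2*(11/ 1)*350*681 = 10487400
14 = 14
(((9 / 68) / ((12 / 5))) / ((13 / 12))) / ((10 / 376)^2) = 79524 / 1105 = 71.97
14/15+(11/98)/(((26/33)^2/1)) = 1107157/993720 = 1.11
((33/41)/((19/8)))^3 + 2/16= 619927091/3781833112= 0.16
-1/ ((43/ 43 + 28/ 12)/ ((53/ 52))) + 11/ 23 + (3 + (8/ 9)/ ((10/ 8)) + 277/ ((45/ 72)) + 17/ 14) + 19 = 352099613/ 753480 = 467.30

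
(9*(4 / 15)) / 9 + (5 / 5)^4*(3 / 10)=17 / 30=0.57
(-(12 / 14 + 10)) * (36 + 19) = -4180 / 7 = -597.14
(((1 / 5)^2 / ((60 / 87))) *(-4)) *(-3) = 87 / 125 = 0.70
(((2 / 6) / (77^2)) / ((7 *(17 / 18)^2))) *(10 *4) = 4320 / 11994367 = 0.00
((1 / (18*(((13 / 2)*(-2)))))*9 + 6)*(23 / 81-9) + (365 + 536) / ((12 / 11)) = 3259901 / 4212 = 773.96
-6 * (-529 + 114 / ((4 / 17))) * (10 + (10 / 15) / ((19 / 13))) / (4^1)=13261 / 19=697.95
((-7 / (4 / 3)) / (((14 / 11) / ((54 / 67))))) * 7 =-6237 / 268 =-23.27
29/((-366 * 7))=-0.01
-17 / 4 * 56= -238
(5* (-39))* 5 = -975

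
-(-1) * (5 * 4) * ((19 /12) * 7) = 665 /3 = 221.67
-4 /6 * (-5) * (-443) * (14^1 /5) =-12404 /3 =-4134.67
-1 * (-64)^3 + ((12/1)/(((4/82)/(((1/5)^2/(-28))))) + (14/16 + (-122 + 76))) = 366937933/1400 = 262098.52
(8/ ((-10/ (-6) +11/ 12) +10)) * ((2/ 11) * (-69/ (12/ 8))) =-8832/ 1661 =-5.32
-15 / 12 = -5 / 4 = -1.25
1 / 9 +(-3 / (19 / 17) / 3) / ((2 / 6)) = -440 / 171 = -2.57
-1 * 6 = -6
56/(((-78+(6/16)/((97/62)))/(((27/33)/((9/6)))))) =-43456/110627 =-0.39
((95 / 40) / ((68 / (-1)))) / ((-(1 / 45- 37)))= -855 / 905216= -0.00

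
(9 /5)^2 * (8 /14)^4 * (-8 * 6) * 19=-18911232 /60025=-315.06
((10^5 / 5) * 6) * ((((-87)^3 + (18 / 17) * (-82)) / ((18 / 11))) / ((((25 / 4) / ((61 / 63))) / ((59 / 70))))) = -15759627125440 / 2499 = -6306373399.54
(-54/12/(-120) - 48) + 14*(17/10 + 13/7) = 147/80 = 1.84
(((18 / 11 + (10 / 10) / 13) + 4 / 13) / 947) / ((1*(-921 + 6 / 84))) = -4046 / 1745982953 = -0.00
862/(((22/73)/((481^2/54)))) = 7279311143/594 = 12254732.56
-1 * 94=-94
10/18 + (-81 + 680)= 5396/9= 599.56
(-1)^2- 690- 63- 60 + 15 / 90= -4871 / 6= -811.83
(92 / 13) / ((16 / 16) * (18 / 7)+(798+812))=161 / 36686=0.00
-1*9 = -9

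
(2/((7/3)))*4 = 24/7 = 3.43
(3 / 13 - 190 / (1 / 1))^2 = 6086089 / 169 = 36012.36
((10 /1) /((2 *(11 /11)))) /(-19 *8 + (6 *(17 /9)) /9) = -27 /814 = -0.03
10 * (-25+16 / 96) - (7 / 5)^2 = -18772 / 75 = -250.29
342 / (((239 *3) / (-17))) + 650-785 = -34203 / 239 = -143.11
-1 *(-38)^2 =-1444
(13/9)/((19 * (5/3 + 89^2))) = 0.00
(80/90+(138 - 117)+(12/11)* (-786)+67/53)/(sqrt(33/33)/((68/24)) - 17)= 74418860/1484901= 50.12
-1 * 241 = -241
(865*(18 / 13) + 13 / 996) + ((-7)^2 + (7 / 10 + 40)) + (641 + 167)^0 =83411363 / 64740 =1288.41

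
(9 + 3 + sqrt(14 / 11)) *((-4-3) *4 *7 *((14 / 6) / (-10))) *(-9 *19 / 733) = -140.06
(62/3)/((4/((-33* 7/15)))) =-2387/30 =-79.57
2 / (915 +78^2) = 2 / 6999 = 0.00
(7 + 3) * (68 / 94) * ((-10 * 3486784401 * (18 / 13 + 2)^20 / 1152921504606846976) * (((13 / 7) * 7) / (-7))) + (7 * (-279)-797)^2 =477751552035587915226762503947280425 / 63041932562729765491537739776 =7578313.87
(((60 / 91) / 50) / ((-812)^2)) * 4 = 3 / 37500190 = 0.00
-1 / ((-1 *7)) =1 / 7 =0.14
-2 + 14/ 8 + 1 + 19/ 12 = 7/ 3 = 2.33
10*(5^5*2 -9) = 62410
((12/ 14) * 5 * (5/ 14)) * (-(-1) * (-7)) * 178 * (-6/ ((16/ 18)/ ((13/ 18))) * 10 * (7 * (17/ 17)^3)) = 1301625/ 2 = 650812.50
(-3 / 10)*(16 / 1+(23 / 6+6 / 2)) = -137 / 20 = -6.85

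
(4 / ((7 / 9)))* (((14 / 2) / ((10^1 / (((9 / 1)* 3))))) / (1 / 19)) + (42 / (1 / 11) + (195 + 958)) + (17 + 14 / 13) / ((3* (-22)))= 14849947 / 4290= 3461.53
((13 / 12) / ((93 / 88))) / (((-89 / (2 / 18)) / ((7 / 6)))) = -1001 / 670437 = -0.00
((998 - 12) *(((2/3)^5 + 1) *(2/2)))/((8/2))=135575/486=278.96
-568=-568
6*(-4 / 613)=-0.04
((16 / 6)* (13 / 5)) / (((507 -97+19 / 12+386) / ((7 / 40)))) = 364 / 239275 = 0.00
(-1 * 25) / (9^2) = -25 / 81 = -0.31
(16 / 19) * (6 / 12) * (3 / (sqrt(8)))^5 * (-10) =-1215 * sqrt(2) / 304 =-5.65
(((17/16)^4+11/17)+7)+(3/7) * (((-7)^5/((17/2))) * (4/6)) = -556.02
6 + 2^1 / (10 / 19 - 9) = 928 / 161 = 5.76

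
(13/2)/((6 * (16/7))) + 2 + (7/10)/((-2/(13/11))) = 2.06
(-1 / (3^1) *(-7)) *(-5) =-11.67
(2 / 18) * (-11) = -11 / 9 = -1.22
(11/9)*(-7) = -77/9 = -8.56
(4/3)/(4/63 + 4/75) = 525/46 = 11.41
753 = 753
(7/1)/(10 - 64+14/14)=-7/53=-0.13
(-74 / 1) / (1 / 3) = -222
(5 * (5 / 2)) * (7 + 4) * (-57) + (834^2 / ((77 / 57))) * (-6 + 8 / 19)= -443580591 / 154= -2880393.45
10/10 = 1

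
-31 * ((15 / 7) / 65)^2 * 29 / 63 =-899 / 57967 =-0.02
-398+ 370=-28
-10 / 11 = -0.91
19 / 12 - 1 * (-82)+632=8587 / 12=715.58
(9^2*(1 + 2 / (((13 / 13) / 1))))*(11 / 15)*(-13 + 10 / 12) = -21681 / 10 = -2168.10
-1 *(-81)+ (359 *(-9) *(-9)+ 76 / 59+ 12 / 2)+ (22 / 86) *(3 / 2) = 29167.67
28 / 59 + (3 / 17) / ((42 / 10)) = 3627 / 7021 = 0.52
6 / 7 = 0.86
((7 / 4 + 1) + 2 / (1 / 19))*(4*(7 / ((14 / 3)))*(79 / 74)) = 38631 / 148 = 261.02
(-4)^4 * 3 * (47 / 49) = 36096 / 49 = 736.65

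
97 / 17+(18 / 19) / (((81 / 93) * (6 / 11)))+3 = 31105 / 2907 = 10.70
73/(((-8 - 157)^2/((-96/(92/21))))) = -0.06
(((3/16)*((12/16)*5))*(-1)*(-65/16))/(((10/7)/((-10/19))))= -20475/19456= -1.05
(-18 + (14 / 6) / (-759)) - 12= -68317 / 2277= -30.00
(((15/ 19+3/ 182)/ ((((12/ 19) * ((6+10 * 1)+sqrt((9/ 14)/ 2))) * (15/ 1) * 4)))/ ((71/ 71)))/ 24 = 929/ 16752060 -929 * sqrt(7)/ 1250820480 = 0.00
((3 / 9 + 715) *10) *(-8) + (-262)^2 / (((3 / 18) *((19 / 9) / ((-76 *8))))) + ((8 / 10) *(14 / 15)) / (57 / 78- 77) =-17649799376656 / 148725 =-118674058.68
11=11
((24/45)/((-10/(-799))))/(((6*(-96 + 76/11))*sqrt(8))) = -0.03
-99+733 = 634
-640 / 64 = -10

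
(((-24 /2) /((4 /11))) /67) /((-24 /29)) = 0.60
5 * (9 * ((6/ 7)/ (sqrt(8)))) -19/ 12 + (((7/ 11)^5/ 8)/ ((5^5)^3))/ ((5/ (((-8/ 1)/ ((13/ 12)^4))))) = -13335536897129426260049/ 8422444356079101562500 + 135 * sqrt(2)/ 14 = 12.05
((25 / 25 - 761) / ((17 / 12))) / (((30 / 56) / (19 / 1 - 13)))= -102144 / 17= -6008.47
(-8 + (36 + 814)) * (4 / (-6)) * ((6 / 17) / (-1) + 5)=-133036 / 51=-2608.55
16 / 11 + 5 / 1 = 71 / 11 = 6.45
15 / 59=0.25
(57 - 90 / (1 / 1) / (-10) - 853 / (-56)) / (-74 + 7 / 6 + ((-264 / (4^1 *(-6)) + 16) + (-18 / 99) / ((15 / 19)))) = -250195 / 141876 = -1.76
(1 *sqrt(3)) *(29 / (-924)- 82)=-75797 *sqrt(3) / 924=-142.08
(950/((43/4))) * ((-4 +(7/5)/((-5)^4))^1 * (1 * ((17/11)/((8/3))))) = -12105717/59125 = -204.75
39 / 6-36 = -59 / 2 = -29.50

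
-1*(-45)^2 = -2025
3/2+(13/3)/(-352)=1571/1056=1.49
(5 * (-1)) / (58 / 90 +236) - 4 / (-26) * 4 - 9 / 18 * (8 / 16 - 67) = 18741189 / 553748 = 33.84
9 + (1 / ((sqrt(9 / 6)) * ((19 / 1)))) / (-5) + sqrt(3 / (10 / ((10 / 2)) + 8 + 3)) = -sqrt(6) / 285 + sqrt(39) / 13 + 9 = 9.47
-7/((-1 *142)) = 7/142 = 0.05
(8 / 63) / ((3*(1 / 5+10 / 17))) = 680 / 12663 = 0.05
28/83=0.34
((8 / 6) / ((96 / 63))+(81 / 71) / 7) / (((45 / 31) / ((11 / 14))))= 1407307 / 2504880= 0.56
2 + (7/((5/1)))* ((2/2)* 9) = 73/5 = 14.60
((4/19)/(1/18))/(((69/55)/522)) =689040/437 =1576.75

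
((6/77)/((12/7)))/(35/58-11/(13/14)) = -377/93247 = -0.00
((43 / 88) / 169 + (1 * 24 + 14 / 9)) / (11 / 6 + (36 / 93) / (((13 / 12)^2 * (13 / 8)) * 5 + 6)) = 172542303839 / 12544844988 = 13.75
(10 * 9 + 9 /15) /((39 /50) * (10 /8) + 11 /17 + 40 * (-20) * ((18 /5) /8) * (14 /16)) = -61608 /213097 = -0.29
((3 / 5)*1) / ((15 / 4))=4 / 25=0.16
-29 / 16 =-1.81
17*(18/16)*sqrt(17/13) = 153*sqrt(221)/104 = 21.87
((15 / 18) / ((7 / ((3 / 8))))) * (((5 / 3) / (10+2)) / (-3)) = -25 / 12096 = -0.00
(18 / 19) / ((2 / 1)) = 9 / 19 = 0.47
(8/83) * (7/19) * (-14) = -784/1577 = -0.50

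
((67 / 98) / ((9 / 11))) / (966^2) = 737 / 823043592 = 0.00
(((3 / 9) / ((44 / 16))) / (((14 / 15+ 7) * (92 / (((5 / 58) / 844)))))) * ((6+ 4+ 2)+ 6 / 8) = 75 / 346775968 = 0.00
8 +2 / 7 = 58 / 7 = 8.29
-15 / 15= -1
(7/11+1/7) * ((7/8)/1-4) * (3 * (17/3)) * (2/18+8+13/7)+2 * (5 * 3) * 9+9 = -216107/1617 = -133.65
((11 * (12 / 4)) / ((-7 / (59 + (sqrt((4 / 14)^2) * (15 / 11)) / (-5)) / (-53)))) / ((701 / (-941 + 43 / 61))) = -19747.67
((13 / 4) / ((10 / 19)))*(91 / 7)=3211 / 40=80.28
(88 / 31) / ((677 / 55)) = 0.23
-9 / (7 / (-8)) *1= 72 / 7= 10.29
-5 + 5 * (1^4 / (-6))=-5.83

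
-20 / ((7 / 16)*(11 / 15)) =-4800 / 77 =-62.34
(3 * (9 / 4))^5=14348907 / 1024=14012.60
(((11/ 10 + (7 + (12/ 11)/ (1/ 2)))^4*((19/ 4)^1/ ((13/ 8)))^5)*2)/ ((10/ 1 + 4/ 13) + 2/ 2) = 421829.47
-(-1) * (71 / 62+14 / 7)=195 / 62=3.15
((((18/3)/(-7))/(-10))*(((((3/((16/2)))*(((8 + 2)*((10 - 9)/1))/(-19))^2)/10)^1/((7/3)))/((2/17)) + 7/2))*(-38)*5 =-214563/3724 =-57.62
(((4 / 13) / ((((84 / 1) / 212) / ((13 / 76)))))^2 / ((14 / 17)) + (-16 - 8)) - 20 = -98020063 / 2228814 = -43.98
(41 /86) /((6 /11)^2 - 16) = -0.03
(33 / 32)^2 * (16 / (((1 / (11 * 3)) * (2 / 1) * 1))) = 35937 / 128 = 280.76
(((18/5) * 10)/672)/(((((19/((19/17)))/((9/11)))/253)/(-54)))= -16767/476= -35.22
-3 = -3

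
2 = 2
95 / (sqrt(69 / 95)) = 95 * sqrt(6555) / 69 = 111.47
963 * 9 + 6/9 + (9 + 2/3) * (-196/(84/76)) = 62581/9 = 6953.44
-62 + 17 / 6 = -355 / 6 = -59.17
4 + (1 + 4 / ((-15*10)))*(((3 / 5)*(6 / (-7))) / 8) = 13781 / 3500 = 3.94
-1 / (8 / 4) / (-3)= 1 / 6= 0.17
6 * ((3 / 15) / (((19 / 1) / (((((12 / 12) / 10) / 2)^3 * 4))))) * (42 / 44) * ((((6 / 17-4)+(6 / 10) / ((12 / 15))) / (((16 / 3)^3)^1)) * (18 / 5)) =-3015873 / 1455308800000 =-0.00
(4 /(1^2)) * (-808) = -3232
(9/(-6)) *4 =-6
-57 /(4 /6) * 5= -427.50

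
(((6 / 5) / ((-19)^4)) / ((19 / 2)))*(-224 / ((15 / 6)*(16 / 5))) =-336 / 12380495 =-0.00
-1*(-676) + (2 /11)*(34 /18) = 66958 /99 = 676.34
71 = 71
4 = 4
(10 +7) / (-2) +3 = -11 / 2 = -5.50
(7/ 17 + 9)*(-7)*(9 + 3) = -13440/ 17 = -790.59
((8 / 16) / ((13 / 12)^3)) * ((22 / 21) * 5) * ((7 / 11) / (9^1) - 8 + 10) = 65600 / 15379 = 4.27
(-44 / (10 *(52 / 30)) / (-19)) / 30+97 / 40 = 24003 / 9880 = 2.43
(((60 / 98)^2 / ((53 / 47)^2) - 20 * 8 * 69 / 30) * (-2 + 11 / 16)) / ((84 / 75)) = 46499145225 / 107910544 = 430.90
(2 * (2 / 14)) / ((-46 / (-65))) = 65 / 161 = 0.40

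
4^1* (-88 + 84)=-16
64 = 64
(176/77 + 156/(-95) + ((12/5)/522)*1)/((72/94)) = 881297/1041390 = 0.85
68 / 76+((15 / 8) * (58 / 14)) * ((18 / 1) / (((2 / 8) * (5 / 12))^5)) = 947679732359 / 83125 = 11400658.43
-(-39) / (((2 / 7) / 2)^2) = 1911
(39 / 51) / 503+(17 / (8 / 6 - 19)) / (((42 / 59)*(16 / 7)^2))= -59683803 / 232039936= -0.26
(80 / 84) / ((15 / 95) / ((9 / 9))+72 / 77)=4180 / 4797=0.87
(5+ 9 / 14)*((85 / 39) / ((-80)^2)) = 1343 / 698880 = 0.00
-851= -851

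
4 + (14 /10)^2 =149 /25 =5.96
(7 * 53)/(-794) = -371/794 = -0.47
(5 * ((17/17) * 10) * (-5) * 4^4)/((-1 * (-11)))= -64000/11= -5818.18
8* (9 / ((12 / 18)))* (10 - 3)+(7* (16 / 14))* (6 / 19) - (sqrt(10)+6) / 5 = 71946 / 95 - sqrt(10) / 5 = 756.69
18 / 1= 18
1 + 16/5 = 21/5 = 4.20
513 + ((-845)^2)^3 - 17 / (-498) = 181288224859305536741 / 498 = 364032580038766138.03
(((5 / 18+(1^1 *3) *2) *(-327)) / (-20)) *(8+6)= 86219 / 60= 1436.98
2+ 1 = 3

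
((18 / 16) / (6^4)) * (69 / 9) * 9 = 23 / 384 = 0.06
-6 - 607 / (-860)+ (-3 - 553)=-482713 / 860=-561.29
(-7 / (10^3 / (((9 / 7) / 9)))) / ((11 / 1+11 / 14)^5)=-67228 / 15287262890625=-0.00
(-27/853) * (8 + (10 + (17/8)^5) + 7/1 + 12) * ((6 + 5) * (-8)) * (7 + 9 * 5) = 10163206053/873472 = 11635.41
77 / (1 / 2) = 154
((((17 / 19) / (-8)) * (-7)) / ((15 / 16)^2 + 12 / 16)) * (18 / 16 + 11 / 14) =0.92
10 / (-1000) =-1 / 100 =-0.01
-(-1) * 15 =15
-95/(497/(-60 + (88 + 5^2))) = -5035/497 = -10.13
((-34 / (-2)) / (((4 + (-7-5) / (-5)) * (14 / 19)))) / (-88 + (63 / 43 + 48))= -69445 / 742336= -0.09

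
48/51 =16/17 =0.94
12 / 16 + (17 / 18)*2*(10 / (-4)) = -143 / 36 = -3.97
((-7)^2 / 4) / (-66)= -49 / 264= -0.19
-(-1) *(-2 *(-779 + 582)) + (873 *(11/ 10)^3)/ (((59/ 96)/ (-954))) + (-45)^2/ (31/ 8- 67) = -1343247809074/ 744875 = -1803319.76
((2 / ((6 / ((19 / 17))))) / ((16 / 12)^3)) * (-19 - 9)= -1197 / 272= -4.40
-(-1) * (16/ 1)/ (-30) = -8/ 15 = -0.53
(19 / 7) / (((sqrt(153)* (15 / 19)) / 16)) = 5776* sqrt(17) / 5355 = 4.45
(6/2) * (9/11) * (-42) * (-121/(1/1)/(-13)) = -12474/13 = -959.54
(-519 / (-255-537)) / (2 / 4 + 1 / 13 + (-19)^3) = -2249 / 23538108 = -0.00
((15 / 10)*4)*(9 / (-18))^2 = 3 / 2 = 1.50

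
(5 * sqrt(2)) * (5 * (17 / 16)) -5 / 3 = -5 / 3 + 425 * sqrt(2) / 16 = 35.90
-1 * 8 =-8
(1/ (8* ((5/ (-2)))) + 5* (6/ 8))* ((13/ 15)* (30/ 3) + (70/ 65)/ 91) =32.11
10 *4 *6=240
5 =5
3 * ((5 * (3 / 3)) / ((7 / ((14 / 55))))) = 6 / 11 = 0.55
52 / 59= 0.88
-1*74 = -74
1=1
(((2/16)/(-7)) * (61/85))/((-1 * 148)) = 61/704480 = 0.00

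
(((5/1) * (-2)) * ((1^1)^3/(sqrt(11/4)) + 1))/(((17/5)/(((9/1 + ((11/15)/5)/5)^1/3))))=-14.19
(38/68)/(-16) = -0.03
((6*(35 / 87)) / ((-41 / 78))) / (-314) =2730 / 186673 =0.01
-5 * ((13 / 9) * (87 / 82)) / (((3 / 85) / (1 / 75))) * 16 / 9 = -5.15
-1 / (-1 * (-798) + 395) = -1 / 1193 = -0.00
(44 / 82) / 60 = 11 / 1230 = 0.01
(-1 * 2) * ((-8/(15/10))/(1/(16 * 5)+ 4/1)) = 2560/963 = 2.66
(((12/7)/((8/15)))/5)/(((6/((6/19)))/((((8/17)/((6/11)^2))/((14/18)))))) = 0.07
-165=-165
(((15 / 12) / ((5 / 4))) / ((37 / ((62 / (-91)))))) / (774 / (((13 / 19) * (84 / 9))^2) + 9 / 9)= -45136 / 48973607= -0.00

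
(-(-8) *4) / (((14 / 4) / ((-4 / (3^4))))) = -256 / 567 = -0.45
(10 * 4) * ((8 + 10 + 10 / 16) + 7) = 1025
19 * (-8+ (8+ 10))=190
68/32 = 17/8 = 2.12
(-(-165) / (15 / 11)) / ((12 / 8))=242 / 3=80.67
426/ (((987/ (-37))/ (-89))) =467606/ 329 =1421.29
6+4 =10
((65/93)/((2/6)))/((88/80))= 650/341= 1.91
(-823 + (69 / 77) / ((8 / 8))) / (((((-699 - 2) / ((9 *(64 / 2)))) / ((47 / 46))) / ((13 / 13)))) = 428427936 / 1241471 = 345.10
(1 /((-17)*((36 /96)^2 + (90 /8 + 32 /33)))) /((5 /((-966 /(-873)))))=-9856 /9358075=-0.00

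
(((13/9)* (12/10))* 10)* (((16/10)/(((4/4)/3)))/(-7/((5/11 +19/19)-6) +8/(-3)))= -960/13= -73.85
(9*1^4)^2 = 81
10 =10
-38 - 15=-53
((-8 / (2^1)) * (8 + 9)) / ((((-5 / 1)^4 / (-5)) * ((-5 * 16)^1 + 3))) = -68 / 9625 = -0.01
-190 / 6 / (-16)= 95 / 48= 1.98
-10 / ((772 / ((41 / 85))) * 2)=-41 / 13124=-0.00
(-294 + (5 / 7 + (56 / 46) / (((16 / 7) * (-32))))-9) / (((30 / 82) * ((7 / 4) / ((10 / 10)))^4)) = -510847454 / 5798415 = -88.10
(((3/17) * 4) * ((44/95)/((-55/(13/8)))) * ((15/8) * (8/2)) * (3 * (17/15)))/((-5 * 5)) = 117/11875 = 0.01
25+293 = 318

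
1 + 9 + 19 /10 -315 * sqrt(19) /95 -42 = -301 /10 -63 * sqrt(19) /19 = -44.55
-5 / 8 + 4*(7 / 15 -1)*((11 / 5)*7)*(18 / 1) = -118397 / 200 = -591.98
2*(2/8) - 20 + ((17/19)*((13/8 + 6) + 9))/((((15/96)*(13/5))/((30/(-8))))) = -156.81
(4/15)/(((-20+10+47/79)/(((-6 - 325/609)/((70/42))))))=1257364/11312175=0.11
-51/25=-2.04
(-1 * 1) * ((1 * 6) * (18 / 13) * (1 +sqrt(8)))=-216 * sqrt(2) / 13 - 108 / 13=-31.81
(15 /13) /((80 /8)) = 3 /26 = 0.12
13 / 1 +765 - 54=724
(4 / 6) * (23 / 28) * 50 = 575 / 21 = 27.38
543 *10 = 5430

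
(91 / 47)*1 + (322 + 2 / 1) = 15319 / 47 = 325.94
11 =11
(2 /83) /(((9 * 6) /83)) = 1 /27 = 0.04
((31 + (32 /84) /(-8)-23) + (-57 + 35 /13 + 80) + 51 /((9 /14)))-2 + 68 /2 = 13193 /91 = 144.98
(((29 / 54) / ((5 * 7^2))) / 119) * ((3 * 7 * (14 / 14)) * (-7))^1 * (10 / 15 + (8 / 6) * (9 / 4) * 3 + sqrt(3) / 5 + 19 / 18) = -5597 / 192780- 29 * sqrt(3) / 53550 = -0.03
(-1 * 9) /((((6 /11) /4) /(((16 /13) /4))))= -264 /13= -20.31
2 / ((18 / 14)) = 14 / 9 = 1.56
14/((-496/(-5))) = 35/248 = 0.14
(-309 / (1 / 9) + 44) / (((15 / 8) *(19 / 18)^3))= -42565824 / 34295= -1241.17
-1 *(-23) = 23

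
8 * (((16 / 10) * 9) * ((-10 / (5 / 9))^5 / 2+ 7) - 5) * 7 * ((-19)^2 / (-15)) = 1375172557304 / 75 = 18335634097.39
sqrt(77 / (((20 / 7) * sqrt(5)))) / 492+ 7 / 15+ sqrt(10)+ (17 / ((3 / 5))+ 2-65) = -171 / 5+ 7 * sqrt(11) * 5^(1 / 4) / 4920+ sqrt(10) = -31.03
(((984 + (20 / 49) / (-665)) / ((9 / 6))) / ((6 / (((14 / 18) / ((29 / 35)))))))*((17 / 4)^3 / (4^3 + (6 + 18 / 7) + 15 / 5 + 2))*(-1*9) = -39382141265 / 43083792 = -914.08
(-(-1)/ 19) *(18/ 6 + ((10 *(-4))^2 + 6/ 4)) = 3209/ 38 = 84.45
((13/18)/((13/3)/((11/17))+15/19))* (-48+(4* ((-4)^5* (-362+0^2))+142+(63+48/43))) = 57749957265/403684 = 143057.34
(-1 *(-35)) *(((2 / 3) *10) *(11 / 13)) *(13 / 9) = 7700 / 27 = 285.19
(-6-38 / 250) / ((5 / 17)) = -13073 / 625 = -20.92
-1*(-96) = 96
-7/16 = -0.44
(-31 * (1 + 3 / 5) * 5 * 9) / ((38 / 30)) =-33480 / 19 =-1762.11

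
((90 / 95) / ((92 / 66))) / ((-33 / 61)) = -549 / 437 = -1.26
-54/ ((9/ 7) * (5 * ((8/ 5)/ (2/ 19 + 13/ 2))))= -34.68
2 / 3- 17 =-16.33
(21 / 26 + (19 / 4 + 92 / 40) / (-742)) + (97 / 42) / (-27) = 11136287 / 15626520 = 0.71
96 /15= 32 /5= 6.40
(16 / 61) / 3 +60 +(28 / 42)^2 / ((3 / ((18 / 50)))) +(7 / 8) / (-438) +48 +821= 4964945917 / 5343600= 929.14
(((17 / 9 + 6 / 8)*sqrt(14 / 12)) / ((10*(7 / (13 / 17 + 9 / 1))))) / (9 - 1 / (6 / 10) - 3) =1577*sqrt(42) / 111384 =0.09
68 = 68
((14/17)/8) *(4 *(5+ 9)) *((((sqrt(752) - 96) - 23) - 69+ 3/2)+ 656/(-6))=-1547.31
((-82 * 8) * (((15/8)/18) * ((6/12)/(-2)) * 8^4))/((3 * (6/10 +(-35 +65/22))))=-23091200/31131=-741.74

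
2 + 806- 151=657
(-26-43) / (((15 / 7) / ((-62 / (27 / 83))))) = 828506 / 135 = 6137.08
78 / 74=39 / 37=1.05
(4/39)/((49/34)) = 136/1911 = 0.07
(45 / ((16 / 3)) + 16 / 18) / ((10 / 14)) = 9401 / 720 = 13.06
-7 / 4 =-1.75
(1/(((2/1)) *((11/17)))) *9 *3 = 459/22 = 20.86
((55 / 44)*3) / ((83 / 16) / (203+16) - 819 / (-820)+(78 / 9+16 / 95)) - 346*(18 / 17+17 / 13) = -4866836443418 / 5946522361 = -818.43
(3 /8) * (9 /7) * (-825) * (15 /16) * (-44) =3675375 /224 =16407.92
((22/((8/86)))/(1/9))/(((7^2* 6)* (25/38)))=26961/2450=11.00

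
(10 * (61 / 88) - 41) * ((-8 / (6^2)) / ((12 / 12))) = 1499 / 198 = 7.57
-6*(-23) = 138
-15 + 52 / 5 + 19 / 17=-296 / 85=-3.48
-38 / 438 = -19 / 219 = -0.09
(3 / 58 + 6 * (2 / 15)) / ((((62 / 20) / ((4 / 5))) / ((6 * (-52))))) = -308256 / 4495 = -68.58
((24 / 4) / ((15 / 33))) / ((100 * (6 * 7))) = 11 / 3500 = 0.00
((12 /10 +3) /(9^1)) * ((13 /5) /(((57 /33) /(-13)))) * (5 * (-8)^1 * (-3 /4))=-26026 /95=-273.96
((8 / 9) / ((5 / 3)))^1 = 8 / 15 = 0.53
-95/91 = -1.04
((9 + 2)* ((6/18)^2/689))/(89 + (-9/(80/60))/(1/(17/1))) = -44/638703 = -0.00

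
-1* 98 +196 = 98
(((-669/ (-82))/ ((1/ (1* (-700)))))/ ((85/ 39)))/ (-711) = 202930/ 55063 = 3.69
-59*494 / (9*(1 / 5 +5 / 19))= -1384435 / 198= -6992.10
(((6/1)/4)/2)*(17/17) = 3/4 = 0.75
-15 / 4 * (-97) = 1455 / 4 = 363.75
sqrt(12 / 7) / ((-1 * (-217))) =2 * sqrt(21) / 1519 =0.01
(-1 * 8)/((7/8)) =-64/7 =-9.14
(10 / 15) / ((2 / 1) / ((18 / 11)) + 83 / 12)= 24 / 293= 0.08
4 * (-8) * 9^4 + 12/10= -1049754/5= -209950.80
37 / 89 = 0.42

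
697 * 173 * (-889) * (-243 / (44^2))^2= -6329846659941 / 3748096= -1688816.58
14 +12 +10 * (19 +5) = 266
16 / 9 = 1.78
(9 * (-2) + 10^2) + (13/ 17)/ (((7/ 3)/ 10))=10148/ 119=85.28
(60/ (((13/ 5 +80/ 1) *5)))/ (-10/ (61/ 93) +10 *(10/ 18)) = -1647/ 109858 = -0.01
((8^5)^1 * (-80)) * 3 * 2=-15728640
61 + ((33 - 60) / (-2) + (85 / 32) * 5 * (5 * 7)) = 17259 / 32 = 539.34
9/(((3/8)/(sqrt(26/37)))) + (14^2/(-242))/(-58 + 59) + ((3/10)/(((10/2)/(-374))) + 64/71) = -4799901/214775 + 24 * sqrt(962)/37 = -2.23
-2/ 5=-0.40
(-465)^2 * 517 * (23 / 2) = 2571131475 / 2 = 1285565737.50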